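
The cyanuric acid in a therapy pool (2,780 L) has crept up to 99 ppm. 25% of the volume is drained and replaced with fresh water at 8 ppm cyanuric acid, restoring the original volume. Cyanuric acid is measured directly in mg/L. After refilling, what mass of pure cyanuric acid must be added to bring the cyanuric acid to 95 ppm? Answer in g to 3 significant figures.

52.1 g

After draining 25% and refilling: 99 × 0.75 + 8 × 0.25 = 76.25 ppm.
Deficit to target: 95 − 76.25 = 18.75 mg/L.
Mass: 18.75 mg/L × 2,780 L = 52.12 g cyanuric acid.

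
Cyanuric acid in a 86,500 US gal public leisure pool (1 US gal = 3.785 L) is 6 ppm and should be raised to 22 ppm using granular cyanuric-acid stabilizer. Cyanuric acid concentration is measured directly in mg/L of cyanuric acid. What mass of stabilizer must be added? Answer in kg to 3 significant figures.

5.24 kg

Volume: 86,500 US gal × 3.785 L/gal = 327,402 L.
CYA to add: (22 − 6) = 16 mg/L × 327,402 L = 5238 g cyanuric acid.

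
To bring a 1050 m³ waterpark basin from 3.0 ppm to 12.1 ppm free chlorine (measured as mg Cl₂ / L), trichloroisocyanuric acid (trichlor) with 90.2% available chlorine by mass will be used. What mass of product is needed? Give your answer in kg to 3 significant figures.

Volume: 1050 m³ = 1,050,000 L.
Chlorine deficit: 12.1 − 3.0 = 9.1 ppm = 9.1 mg/L as Cl₂.
Cl₂ equivalent needed: 9.1 mg/L × 1,050,000 L = 9,555,000 mg = 9555 g.
Product at 90.2% available chlorine: 9555 / 0.902 = 10,590 g.

10.6 kg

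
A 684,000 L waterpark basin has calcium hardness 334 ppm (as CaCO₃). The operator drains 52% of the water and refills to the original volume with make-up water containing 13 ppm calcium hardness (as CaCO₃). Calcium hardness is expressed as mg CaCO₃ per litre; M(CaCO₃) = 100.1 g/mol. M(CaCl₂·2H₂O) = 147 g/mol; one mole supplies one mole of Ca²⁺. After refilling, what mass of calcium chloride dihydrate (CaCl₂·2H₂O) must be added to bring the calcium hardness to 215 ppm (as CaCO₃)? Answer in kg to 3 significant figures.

48.1 kg

After draining 52% and refilling: 334 × 0.48 + 13 × 0.52 = 167.08 ppm.
Deficit to target: 215 − 167.08 = 47.92 mg/L.
As CaCO₃: 47.92 mg/L × 684,000 L = 32,780 g; ÷ 100.1 = 327.4 mol Ca²⁺.
Mass: 327.4 × 147 = 48,130 g.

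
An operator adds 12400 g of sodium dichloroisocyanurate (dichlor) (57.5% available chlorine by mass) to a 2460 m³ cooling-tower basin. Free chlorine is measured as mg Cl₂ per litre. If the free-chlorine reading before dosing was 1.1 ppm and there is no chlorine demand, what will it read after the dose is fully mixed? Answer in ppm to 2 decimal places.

4.00 ppm

Volume: 2460 m³ = 2,460,000 L.
Available chlorine delivered: 12,400 g × 0.575 = 7130 g as Cl₂.
Concentration rise: 7130 g / 2,460,000 L = 2.898 mg/L = 2.90 ppm.
Final FC: 1.1 + 2.90 = 4.00 ppm.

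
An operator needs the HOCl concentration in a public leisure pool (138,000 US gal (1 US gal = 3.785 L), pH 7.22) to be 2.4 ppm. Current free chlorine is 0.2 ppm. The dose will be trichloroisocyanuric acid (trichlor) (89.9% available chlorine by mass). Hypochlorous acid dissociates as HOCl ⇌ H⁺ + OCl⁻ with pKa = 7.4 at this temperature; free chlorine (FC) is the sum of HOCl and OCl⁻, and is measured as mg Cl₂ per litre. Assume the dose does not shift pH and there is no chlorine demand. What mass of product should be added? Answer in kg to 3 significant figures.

2.20 kg

Volume: 138,000 US gal × 3.785 L/gal = 522,330 L.
[OCl⁻]/[HOCl] = 10^(pH − pKa) = 10^(7.22 − 7.4) = 0.6607; fraction as HOCl = 1/(1 + 0.6607) = 0.6022.
Free chlorine required for 2.4 ppm HOCl: 2.4 / 0.6022 = 3.986 ppm.
FC to add: 3.986 − 0.2 = 3.786 mg/L as Cl₂.
Cl₂ equivalent: 3.786 mg/L × 522,330 L = 1977 g.
Product at 89.9% available Cl: 1977 / 0.899 = 2200 g.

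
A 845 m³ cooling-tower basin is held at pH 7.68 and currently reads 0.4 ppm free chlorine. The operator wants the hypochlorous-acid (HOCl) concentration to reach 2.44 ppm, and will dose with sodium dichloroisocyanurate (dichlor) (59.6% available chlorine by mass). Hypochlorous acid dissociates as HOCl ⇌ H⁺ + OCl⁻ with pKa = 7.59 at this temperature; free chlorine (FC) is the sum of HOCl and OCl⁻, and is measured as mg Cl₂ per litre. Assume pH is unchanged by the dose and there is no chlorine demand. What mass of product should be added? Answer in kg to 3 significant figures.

Volume: 845 m³ = 845,000 L.
[OCl⁻]/[HOCl] = 10^(pH − pKa) = 10^(7.68 − 7.59) = 1.23; fraction as HOCl = 1/(1 + 1.23) = 0.4484.
Free chlorine required for 2.44 ppm HOCl: 2.44 / 0.4484 = 5.442 ppm.
FC to add: 5.442 − 0.4 = 5.042 mg/L as Cl₂.
Cl₂ equivalent: 5.042 mg/L × 845,000 L = 4260 g.
Product at 59.6% available Cl: 4260 / 0.596 = 7148 g.

7.15 kg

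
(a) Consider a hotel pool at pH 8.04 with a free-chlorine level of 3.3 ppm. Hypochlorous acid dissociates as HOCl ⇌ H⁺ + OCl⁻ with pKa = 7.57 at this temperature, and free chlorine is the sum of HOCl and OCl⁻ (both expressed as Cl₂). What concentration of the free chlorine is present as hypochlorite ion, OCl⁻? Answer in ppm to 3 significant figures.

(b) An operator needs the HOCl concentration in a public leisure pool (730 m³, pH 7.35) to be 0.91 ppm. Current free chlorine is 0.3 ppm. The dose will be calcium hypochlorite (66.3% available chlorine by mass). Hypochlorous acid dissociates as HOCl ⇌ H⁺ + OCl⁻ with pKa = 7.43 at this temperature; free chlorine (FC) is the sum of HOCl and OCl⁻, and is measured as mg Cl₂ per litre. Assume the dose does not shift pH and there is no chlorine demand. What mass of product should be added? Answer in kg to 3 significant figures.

(a) [OCl⁻]/[HOCl] = 10^(pH − pKa) = 10^(8.04 − 7.57) = 10^0.47 = 2.951.
(a) Fraction as HOCl = 1 / (1 + 2.951) = 0.2531.
(a) OCl⁻ = (1 − 0.2531) × 3.3 ppm = 2.465 ppm.

(b) Volume: 730 m³ = 730,000 L.
(b) [OCl⁻]/[HOCl] = 10^(pH − pKa) = 10^(7.35 − 7.43) = 0.8318; fraction as HOCl = 1/(1 + 0.8318) = 0.5459.
(b) Free chlorine required for 0.91 ppm HOCl: 0.91 / 0.5459 = 1.667 ppm.
(b) FC to add: 1.667 − 0.3 = 1.367 mg/L as Cl₂.
(b) Cl₂ equivalent: 1.367 mg/L × 730,000 L = 997.8 g.
(b) Product at 66.3% available Cl: 997.8 / 0.663 = 1505 g.

(a) 2.46 ppm; (b) 1.51 kg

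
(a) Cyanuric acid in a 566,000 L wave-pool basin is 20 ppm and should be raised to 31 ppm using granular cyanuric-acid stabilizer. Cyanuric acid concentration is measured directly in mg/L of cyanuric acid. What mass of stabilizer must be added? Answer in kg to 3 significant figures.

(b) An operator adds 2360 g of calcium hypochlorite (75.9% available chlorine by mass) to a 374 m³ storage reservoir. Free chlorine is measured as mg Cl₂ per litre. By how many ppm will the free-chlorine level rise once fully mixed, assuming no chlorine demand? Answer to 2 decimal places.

(a) CYA to add: (31 − 20) = 11 mg/L × 566,000 L = 6226 g cyanuric acid.

(b) Volume: 374 m³ = 374,000 L.
(b) Available chlorine delivered: 2360 g × 0.759 = 1791 g as Cl₂.
(b) Concentration rise: 1791 g / 374,000 L = 4.789 mg/L = 4.79 ppm.

(a) 6.23 kg; (b) 4.79 ppm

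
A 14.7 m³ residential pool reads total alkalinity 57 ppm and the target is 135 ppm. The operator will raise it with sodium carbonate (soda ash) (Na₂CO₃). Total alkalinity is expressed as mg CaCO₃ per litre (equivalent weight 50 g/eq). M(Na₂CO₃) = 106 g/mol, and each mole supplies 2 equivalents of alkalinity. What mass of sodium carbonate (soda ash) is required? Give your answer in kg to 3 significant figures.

1.22 kg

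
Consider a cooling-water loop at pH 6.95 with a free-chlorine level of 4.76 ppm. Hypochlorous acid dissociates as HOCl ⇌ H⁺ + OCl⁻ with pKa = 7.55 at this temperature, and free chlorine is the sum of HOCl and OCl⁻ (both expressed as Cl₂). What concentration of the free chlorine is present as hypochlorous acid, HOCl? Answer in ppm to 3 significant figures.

3.80 ppm

[OCl⁻]/[HOCl] = 10^(pH − pKa) = 10^(6.95 − 7.55) = 10^-0.60 = 0.2512.
Fraction as HOCl = 1 / (1 + 0.2512) = 0.7992.
HOCl = 0.7992 × 4.76 ppm = 3.804 ppm.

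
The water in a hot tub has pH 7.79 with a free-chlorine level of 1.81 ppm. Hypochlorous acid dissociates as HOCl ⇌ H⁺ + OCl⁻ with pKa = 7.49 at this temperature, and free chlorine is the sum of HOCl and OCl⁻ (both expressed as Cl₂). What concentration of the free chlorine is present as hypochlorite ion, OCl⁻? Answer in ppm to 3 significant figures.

1.21 ppm

[OCl⁻]/[HOCl] = 10^(pH − pKa) = 10^(7.79 − 7.49) = 10^0.30 = 1.995.
Fraction as HOCl = 1 / (1 + 1.995) = 0.3339.
OCl⁻ = (1 − 0.3339) × 1.81 ppm = 1.206 ppm.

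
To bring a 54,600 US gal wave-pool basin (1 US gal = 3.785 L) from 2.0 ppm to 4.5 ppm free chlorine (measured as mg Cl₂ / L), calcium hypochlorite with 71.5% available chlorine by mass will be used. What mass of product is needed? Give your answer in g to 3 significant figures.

723 g

Volume: 54,600 US gal × 3.785 L/gal = 206,661 L.
Chlorine deficit: 4.5 − 2.0 = 2.5 ppm = 2.5 mg/L as Cl₂.
Cl₂ equivalent needed: 2.5 mg/L × 206,661 L = 516,700 mg = 516.7 g.
Product at 71.5% available chlorine: 516.7 / 0.715 = 722.6 g.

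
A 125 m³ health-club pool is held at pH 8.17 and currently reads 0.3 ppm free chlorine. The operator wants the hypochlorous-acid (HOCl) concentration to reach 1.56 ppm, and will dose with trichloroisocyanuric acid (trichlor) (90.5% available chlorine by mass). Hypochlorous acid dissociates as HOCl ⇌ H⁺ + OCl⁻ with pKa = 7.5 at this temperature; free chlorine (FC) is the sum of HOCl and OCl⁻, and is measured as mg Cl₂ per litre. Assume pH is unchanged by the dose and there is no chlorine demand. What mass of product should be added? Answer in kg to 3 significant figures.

1.18 kg

Volume: 125 m³ = 125,000 L.
[OCl⁻]/[HOCl] = 10^(pH − pKa) = 10^(8.17 − 7.5) = 4.677; fraction as HOCl = 1/(1 + 4.677) = 0.1761.
Free chlorine required for 1.56 ppm HOCl: 1.56 / 0.1761 = 8.857 ppm.
FC to add: 8.857 − 0.3 = 8.557 mg/L as Cl₂.
Cl₂ equivalent: 8.557 mg/L × 125,000 L = 1070 g.
Product at 90.5% available Cl: 1070 / 0.905 = 1182 g.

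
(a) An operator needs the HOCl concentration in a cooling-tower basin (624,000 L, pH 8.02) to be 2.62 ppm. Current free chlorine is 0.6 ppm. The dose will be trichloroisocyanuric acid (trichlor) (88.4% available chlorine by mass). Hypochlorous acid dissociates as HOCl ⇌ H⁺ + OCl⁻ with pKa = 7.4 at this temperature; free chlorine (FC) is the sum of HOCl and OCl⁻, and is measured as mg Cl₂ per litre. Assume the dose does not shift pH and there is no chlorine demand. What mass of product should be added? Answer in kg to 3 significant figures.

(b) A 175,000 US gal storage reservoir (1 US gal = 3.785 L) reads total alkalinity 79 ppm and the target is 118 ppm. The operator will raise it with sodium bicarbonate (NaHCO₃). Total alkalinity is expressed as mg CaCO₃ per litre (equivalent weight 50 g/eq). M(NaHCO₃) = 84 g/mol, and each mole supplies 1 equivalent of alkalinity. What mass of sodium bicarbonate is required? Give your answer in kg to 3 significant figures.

(a) 9.14 kg; (b) 43.4 kg

(a) [OCl⁻]/[HOCl] = 10^(pH − pKa) = 10^(8.02 − 7.4) = 4.169; fraction as HOCl = 1/(1 + 4.169) = 0.1935.
(a) Free chlorine required for 2.62 ppm HOCl: 2.62 / 0.1935 = 13.54 ppm.
(a) FC to add: 13.54 − 0.6 = 12.94 mg/L as Cl₂.
(a) Cl₂ equivalent: 12.94 mg/L × 624,000 L = 8076 g.
(a) Product at 88.4% available Cl: 8076 / 0.884 = 9136 g.

(b) Volume: 175,000 US gal × 3.785 L/gal = 662,375 L.
(b) Alkalinity to add: (118 − 79) = 39 mg/L as CaCO₃ × 662,375 L = 25,830 g as CaCO₃.
(b) Equivalents: 25,830 g ÷ 50 g/eq = 516.7 eq.
(b) NaHCO₃ supplies 1 eq per mole → 516.7 mol.
(b) Mass: 516.7 mol × 84 g/mol = 43,400 g.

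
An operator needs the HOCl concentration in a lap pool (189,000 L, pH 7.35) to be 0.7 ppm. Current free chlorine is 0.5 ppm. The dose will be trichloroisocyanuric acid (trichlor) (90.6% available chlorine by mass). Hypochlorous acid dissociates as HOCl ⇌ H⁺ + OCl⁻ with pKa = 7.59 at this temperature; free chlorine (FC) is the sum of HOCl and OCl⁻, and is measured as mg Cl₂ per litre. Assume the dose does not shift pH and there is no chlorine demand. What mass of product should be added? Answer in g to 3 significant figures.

[OCl⁻]/[HOCl] = 10^(pH − pKa) = 10^(7.35 − 7.59) = 0.5754; fraction as HOCl = 1/(1 + 0.5754) = 0.6347.
Free chlorine required for 0.7 ppm HOCl: 0.7 / 0.6347 = 1.103 ppm.
FC to add: 1.103 − 0.5 = 0.6028 mg/L as Cl₂.
Cl₂ equivalent: 0.6028 mg/L × 189,000 L = 113.9 g.
Product at 90.6% available Cl: 113.9 / 0.906 = 125.8 g.

126 g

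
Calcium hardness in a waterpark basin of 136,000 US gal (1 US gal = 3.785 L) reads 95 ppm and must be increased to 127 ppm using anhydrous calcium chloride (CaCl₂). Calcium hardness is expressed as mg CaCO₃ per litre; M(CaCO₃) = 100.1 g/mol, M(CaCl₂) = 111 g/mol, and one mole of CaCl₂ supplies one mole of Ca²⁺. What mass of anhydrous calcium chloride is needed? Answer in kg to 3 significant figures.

18.3 kg

Volume: 136,000 US gal × 3.785 L/gal = 514,760 L.
Hardness to add: (127 − 95) = 32 mg/L as CaCO₃ × 514,760 L = 16,470 g as CaCO₃.
Moles of Ca²⁺ (1 mol Ca²⁺ ≡ 1 mol CaCO₃): 16,470 / 100.1 g/mol = 164.6 mol.
Mass of CaCl₂: 164.6 × 111 = 18,270 g.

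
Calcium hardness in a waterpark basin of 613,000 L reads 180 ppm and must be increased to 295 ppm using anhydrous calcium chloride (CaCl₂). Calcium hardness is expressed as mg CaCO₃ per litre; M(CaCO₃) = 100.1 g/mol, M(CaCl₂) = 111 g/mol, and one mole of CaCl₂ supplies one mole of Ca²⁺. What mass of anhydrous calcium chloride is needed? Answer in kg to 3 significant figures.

78.2 kg

Hardness to add: (295 − 180) = 115 mg/L as CaCO₃ × 613,000 L = 70,500 g as CaCO₃.
Moles of Ca²⁺ (1 mol Ca²⁺ ≡ 1 mol CaCO₃): 70,500 / 100.1 g/mol = 704.2 mol.
Mass of CaCl₂: 704.2 × 111 = 78,170 g.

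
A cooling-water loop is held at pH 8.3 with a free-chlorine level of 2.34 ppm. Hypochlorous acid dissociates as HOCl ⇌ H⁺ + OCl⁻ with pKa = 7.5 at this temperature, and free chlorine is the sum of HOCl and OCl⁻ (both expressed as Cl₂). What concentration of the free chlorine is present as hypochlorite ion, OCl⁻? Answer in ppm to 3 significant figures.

2.02 ppm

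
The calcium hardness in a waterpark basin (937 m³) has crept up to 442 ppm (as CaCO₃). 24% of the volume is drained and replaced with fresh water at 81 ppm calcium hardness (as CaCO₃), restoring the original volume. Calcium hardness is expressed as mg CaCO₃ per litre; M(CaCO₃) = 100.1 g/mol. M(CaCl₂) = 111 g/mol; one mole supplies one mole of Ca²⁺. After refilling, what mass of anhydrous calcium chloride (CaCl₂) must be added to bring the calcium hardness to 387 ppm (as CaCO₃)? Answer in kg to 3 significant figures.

Volume: 937 m³ = 937,000 L.
After draining 24% and refilling: 442 × 0.76 + 81 × 0.24 = 355.36 ppm.
Deficit to target: 387 − 355.36 = 31.64 mg/L.
As CaCO₃: 31.64 mg/L × 937,000 L = 29,650 g; ÷ 100.1 = 296.2 mol Ca²⁺.
Mass: 296.2 × 111 = 32,870 g.

32.9 kg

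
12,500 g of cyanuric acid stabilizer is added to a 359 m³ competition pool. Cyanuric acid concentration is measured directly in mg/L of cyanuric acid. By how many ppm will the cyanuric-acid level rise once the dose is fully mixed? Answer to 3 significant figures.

Volume: 359 m³ = 359,000 L.
Rise: 12,500 g / 359,000 L × 1000 = 34.82 mg/L.

34.8 ppm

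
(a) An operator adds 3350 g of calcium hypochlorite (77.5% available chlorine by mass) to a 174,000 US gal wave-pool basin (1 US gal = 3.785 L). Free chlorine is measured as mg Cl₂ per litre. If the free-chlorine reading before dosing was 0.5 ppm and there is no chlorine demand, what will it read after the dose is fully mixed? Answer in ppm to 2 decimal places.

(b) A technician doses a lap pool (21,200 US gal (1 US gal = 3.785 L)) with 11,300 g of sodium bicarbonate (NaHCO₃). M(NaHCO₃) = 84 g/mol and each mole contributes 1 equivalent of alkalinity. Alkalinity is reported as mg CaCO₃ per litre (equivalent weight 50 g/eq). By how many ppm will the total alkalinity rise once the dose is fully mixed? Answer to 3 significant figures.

(a) 4.44 ppm; (b) 83.8 ppm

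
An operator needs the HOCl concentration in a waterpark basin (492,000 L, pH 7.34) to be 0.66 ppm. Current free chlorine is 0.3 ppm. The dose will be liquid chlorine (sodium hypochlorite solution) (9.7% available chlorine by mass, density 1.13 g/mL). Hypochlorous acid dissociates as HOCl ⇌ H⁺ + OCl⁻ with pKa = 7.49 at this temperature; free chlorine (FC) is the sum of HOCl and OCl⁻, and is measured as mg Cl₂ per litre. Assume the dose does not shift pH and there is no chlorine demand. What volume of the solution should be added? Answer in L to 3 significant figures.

3.71 L

[OCl⁻]/[HOCl] = 10^(pH − pKa) = 10^(7.34 − 7.49) = 0.7079; fraction as HOCl = 1/(1 + 0.7079) = 0.5855.
Free chlorine required for 0.66 ppm HOCl: 0.66 / 0.5855 = 1.127 ppm.
FC to add: 1.127 − 0.3 = 0.8272 mg/L as Cl₂.
Cl₂ equivalent: 0.8272 mg/L × 492,000 L = 407 g.
Product at 9.7% available Cl: 407 / 0.097 = 4196 g.
Volume: 4196 g ÷ 1.13 g/mL = 3713 mL.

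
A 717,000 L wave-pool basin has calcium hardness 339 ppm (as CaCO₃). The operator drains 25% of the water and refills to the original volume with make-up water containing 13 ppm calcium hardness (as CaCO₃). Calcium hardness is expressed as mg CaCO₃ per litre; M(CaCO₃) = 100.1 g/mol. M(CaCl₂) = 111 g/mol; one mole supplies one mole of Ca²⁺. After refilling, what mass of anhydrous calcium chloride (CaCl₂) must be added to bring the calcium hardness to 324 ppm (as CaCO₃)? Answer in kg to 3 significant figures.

After draining 25% and refilling: 339 × 0.75 + 13 × 0.25 = 257.5 ppm.
Deficit to target: 324 − 257.5 = 66.5 mg/L.
As CaCO₃: 66.5 mg/L × 717,000 L = 47,680 g; ÷ 100.1 = 476.3 mol Ca²⁺.
Mass: 476.3 × 111 = 52,870 g.

52.9 kg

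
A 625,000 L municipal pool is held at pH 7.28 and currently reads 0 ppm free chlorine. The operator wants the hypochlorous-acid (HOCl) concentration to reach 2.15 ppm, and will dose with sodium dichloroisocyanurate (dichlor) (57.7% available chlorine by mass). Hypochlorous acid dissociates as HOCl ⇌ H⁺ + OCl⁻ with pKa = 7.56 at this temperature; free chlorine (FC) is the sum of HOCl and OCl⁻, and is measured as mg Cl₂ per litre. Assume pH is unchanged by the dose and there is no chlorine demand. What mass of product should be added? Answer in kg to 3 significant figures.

3.55 kg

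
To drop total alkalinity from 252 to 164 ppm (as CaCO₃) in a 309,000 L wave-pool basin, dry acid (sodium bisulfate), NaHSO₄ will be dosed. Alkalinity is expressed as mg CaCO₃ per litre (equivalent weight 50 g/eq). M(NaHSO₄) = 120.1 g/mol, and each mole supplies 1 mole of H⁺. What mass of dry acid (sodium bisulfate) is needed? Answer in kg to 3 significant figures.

65.3 kg

Alkalinity to neutralize: (252 − 164) = 88 mg/L as CaCO₃ × 309,000 L = 27,190 g as CaCO₃.
Equivalents of H⁺ required: 27,190 ÷ 50 g/eq = 543.8 eq = 543.8 mol NaHSO₄.
Mass of NaHSO₄: 543.8 × 120.1 = 65,320 g.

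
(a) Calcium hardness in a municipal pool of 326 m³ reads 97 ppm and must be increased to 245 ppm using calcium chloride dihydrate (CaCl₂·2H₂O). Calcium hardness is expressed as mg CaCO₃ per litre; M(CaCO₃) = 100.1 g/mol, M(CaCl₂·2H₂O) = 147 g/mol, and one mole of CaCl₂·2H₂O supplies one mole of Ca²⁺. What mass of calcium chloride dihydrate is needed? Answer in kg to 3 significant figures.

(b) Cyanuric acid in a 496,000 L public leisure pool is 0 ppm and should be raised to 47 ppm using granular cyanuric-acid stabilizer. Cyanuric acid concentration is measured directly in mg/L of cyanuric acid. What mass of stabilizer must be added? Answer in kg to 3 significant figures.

(a) Volume: 326 m³ = 326,000 L.
(a) Hardness to add: (245 − 97) = 148 mg/L as CaCO₃ × 326,000 L = 48,250 g as CaCO₃.
(a) Moles of Ca²⁺ (1 mol Ca²⁺ ≡ 1 mol CaCO₃): 48,250 / 100.1 g/mol = 482 mol.
(a) Mass of CaCl₂·2H₂O: 482 × 147 = 70,850 g.

(b) CYA to add: (47 − 0) = 47 mg/L × 496,000 L = 23,310 g cyanuric acid.

(a) 70.9 kg; (b) 23.3 kg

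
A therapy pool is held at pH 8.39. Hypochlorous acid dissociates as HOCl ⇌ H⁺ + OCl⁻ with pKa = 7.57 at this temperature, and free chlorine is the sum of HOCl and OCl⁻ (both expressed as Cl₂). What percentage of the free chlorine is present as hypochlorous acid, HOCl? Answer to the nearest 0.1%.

13.1%

[OCl⁻]/[HOCl] = 10^(pH − pKa) = 10^(8.39 − 7.57) = 10^0.82 = 6.607.
Fraction as HOCl = 1 / (1 + 6.607) = 0.1315.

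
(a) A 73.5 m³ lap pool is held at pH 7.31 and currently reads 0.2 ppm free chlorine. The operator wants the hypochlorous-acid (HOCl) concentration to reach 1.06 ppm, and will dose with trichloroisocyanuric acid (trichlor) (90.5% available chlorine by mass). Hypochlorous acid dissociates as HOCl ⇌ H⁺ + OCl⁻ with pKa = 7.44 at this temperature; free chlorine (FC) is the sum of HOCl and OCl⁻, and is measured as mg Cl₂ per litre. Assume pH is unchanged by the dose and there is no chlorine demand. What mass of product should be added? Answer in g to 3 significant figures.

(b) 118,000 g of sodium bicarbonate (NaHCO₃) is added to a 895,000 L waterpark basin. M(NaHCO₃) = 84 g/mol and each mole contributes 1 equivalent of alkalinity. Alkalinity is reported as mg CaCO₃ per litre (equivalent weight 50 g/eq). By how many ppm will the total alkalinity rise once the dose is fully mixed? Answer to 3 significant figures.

(a) 134 g; (b) 78.5 ppm

(a) Volume: 73.5 m³ = 73,500 L.
(a) [OCl⁻]/[HOCl] = 10^(pH − pKa) = 10^(7.31 − 7.44) = 0.7413; fraction as HOCl = 1/(1 + 0.7413) = 0.5743.
(a) Free chlorine required for 1.06 ppm HOCl: 1.06 / 0.5743 = 1.846 ppm.
(a) FC to add: 1.846 − 0.2 = 1.646 mg/L as Cl₂.
(a) Cl₂ equivalent: 1.646 mg/L × 73,500 L = 121 g.
(a) Product at 90.5% available Cl: 121 / 0.905 = 133.7 g.

(b) Moles of NaHCO₃: 118,000 g ÷ 84 g/mol = 1405 mol → 1405 eq of alkalinity.
(b) As CaCO₃: 1405 eq × 50 g/eq = 70,240 g.
(b) Rise: 70,240 g / 895,000 L × 1000 = 78.48 mg/L.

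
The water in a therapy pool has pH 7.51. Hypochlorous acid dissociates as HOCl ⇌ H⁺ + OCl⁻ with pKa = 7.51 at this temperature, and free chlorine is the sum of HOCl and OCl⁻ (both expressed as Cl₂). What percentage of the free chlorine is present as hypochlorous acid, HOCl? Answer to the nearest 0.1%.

[OCl⁻]/[HOCl] = 10^(pH − pKa) = 10^(7.51 − 7.51) = 10^0.00 = 1.
Fraction as HOCl = 1 / (1 + 1) = 0.5.

50.0%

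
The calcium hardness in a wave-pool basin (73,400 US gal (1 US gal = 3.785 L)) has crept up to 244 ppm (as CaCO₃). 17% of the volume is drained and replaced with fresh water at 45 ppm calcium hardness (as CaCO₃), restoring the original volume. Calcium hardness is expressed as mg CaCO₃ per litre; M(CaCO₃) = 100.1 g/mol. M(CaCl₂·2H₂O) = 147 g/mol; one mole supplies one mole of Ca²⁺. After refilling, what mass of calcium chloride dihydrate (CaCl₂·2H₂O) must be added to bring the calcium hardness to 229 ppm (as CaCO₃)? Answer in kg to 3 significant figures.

Volume: 73,400 US gal × 3.785 L/gal = 277,819 L.
After draining 17% and refilling: 244 × 0.83 + 45 × 0.17 = 210.17 ppm.
Deficit to target: 229 − 210.17 = 18.83 mg/L.
As CaCO₃: 18.83 mg/L × 277,819 L = 5231 g; ÷ 100.1 = 52.26 mol Ca²⁺.
Mass: 52.26 × 147 = 7682 g.

7.68 kg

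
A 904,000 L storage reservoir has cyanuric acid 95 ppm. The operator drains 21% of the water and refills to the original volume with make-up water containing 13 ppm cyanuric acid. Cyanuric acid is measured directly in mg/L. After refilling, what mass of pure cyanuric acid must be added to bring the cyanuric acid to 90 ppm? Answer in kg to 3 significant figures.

11.0 kg

After draining 21% and refilling: 95 × 0.79 + 13 × 0.21 = 77.78 ppm.
Deficit to target: 90 − 77.78 = 12.22 mg/L.
Mass: 12.22 mg/L × 904,000 L = 11,050 g cyanuric acid.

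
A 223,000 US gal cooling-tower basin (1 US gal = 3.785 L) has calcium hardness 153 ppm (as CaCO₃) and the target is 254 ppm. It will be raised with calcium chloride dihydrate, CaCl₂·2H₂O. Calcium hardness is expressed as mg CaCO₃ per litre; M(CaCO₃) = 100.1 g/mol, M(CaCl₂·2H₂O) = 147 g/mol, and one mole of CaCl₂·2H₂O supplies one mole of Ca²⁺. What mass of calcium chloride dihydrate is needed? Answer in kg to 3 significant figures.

Volume: 223,000 US gal × 3.785 L/gal = 844,055 L.
Hardness to add: (254 − 153) = 101 mg/L as CaCO₃ × 844,055 L = 85,250 g as CaCO₃.
Moles of Ca²⁺ (1 mol Ca²⁺ ≡ 1 mol CaCO₃): 85,250 / 100.1 g/mol = 851.6 mol.
Mass of CaCl₂·2H₂O: 851.6 × 147 = 125,200 g.

125 kg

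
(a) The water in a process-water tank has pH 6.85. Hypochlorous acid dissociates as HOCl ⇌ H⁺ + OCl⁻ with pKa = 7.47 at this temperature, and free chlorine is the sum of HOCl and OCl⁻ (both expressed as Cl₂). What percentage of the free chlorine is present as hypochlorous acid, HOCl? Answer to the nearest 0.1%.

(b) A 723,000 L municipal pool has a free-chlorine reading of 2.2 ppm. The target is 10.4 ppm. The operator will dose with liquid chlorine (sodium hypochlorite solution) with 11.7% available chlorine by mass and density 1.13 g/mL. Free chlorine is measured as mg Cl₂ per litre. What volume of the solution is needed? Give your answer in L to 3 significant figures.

(a) 80.7%; (b) 44.8 L

(a) [OCl⁻]/[HOCl] = 10^(pH − pKa) = 10^(6.85 − 7.47) = 10^-0.62 = 0.2399.
(a) Fraction as HOCl = 1 / (1 + 0.2399) = 0.8065.

(b) Chlorine deficit: 10.4 − 2.2 = 8.2 ppm = 8.2 mg/L as Cl₂.
(b) Cl₂ equivalent needed: 8.2 mg/L × 723,000 L = 5,929,000 mg = 5929 g.
(b) Product at 11.7% available chlorine: 5929 / 0.117 = 50,670 g.
(b) Volume at density 1.13 g/mL: 50,670 g ÷ 1.13 g/mL = 44,840 mL.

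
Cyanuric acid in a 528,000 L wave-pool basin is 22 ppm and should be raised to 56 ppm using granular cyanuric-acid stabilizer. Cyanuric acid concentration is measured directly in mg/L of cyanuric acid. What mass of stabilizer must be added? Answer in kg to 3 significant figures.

18.0 kg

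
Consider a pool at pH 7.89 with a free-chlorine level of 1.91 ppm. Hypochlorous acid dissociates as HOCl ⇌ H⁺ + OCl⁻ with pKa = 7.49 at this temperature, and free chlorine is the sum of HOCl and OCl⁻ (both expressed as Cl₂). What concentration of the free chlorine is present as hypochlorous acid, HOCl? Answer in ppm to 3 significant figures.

[OCl⁻]/[HOCl] = 10^(pH − pKa) = 10^(7.89 − 7.49) = 10^0.40 = 2.512.
Fraction as HOCl = 1 / (1 + 2.512) = 0.2847.
HOCl = 0.2847 × 1.91 ppm = 0.5439 ppm.

0.544 ppm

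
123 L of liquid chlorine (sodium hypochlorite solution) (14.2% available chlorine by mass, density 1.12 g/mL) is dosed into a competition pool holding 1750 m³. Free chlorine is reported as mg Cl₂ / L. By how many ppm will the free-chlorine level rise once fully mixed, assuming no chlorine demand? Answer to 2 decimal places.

Volume: 1750 m³ = 1,750,000 L.
Mass of solution: 123 L × 1000 mL/L × 1.12 g/mL = 137,800 g.
Available chlorine delivered: 137,800 g × 0.142 = 19,560 g as Cl₂.
Concentration rise: 19,560 g / 1,750,000 L = 11.18 mg/L = 11.18 ppm.

11.18 ppm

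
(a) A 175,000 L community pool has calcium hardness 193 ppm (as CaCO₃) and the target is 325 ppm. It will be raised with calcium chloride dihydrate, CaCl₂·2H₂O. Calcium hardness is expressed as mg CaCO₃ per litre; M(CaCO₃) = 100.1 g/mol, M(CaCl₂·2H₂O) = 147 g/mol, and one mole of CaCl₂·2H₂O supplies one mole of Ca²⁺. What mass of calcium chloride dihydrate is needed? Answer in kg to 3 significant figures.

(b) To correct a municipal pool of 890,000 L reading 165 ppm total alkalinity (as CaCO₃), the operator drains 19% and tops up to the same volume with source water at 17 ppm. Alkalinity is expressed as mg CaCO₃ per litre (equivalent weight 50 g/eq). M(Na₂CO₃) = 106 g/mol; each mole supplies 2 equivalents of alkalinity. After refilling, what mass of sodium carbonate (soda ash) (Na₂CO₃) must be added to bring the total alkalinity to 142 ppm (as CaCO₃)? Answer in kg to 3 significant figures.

(a) Hardness to add: (325 − 193) = 132 mg/L as CaCO₃ × 175,000 L = 23,100 g as CaCO₃.
(a) Moles of Ca²⁺ (1 mol Ca²⁺ ≡ 1 mol CaCO₃): 23,100 / 100.1 g/mol = 230.8 mol.
(a) Mass of CaCl₂·2H₂O: 230.8 × 147 = 33,920 g.

(b) After draining 19% and refilling: 165 × 0.81 + 17 × 0.19 = 136.88 ppm.
(b) Deficit to target: 142 − 136.88 = 5.12 mg/L.
(b) As CaCO₃: 5.12 mg/L × 890,000 L = 4557 g; ÷ 50 g/eq ÷ 2 = 45.57 mol Na₂CO₃.
(b) Mass: 45.57 × 106 = 4830 g.

(a) 33.9 kg; (b) 4.83 kg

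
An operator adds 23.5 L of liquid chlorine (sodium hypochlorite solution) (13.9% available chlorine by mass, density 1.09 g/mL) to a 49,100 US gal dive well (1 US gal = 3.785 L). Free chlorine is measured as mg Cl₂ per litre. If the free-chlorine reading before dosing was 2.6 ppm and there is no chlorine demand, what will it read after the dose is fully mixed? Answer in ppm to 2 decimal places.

Volume: 49,100 US gal × 3.785 L/gal = 185,844 L.
Mass of solution: 23.5 L × 1000 mL/L × 1.09 g/mL = 25,620 g.
Available chlorine delivered: 25,620 g × 0.139 = 3560 g as Cl₂.
Concentration rise: 3560 g / 185,844 L = 19.16 mg/L = 19.16 ppm.
Final FC: 2.6 + 19.16 = 21.76 ppm.

21.76 ppm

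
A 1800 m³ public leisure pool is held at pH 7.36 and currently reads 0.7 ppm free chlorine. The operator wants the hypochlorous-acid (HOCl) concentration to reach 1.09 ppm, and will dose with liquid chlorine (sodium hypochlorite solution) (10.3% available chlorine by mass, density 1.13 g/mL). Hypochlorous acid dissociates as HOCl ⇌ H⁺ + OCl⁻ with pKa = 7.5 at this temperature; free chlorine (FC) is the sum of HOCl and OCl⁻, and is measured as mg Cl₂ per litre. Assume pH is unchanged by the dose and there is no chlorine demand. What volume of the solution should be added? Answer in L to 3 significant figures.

Volume: 1800 m³ = 1,800,000 L.
[OCl⁻]/[HOCl] = 10^(pH − pKa) = 10^(7.36 − 7.5) = 0.7244; fraction as HOCl = 1/(1 + 0.7244) = 0.5799.
Free chlorine required for 1.09 ppm HOCl: 1.09 / 0.5799 = 1.88 ppm.
FC to add: 1.88 − 0.7 = 1.18 mg/L as Cl₂.
Cl₂ equivalent: 1.18 mg/L × 1,800,000 L = 2123 g.
Product at 10.3% available Cl: 2123 / 0.103 = 20,610 g.
Volume: 20,610 g ÷ 1.13 g/mL = 18,240 mL.

18.2 L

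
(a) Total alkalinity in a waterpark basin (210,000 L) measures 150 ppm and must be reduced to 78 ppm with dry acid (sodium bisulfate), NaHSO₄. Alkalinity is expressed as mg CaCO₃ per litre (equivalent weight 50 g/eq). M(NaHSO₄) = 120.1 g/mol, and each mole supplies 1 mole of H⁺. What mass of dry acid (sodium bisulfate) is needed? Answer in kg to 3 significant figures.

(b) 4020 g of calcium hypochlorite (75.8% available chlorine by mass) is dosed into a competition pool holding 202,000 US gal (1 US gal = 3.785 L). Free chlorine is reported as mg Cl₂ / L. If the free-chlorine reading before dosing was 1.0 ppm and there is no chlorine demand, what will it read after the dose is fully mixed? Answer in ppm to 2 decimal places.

(a) 36.3 kg; (b) 4.99 ppm

(a) Alkalinity to neutralize: (150 − 78) = 72 mg/L as CaCO₃ × 210,000 L = 15,120 g as CaCO₃.
(a) Equivalents of H⁺ required: 15,120 ÷ 50 g/eq = 302.4 eq = 302.4 mol NaHSO₄.
(a) Mass of NaHSO₄: 302.4 × 120.1 = 36,320 g.

(b) Volume: 202,000 US gal × 3.785 L/gal = 764,570 L.
(b) Available chlorine delivered: 4020 g × 0.758 = 3047 g as Cl₂.
(b) Concentration rise: 3047 g / 764,570 L = 3.985 mg/L = 3.99 ppm.
(b) Final FC: 1.0 + 3.99 = 4.99 ppm.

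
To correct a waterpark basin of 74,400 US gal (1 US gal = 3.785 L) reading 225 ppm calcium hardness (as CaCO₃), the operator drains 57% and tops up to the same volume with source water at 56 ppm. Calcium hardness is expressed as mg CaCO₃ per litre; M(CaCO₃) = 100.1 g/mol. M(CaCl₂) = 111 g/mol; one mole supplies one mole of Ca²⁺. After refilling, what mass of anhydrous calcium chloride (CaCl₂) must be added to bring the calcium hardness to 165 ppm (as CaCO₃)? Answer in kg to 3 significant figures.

Volume: 74,400 US gal × 3.785 L/gal = 281,604 L.
After draining 57% and refilling: 225 × 0.43 + 56 × 0.57 = 128.67 ppm.
Deficit to target: 165 − 128.67 = 36.33 mg/L.
As CaCO₃: 36.33 mg/L × 281,604 L = 10,230 g; ÷ 100.1 = 102.2 mol Ca²⁺.
Mass: 102.2 × 111 = 11,340 g.

11.3 kg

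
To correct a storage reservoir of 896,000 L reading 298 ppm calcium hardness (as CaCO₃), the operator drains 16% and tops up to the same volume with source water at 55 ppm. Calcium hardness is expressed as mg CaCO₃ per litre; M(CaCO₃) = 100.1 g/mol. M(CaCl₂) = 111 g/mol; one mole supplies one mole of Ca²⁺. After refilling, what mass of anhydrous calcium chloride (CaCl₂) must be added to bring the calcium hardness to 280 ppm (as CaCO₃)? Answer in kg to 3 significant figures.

After draining 16% and refilling: 298 × 0.84 + 55 × 0.16 = 259.12 ppm.
Deficit to target: 280 − 259.12 = 20.88 mg/L.
As CaCO₃: 20.88 mg/L × 896,000 L = 18,710 g; ÷ 100.1 = 186.9 mol Ca²⁺.
Mass: 186.9 × 111 = 20,750 g.

20.7 kg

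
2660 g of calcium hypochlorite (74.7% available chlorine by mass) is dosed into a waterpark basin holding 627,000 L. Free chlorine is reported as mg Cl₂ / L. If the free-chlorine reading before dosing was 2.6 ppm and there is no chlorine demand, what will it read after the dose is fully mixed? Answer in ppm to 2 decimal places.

5.77 ppm

Available chlorine delivered: 2660 g × 0.747 = 1987 g as Cl₂.
Concentration rise: 1987 g / 627,000 L = 3.169 mg/L = 3.17 ppm.
Final FC: 2.6 + 3.17 = 5.77 ppm.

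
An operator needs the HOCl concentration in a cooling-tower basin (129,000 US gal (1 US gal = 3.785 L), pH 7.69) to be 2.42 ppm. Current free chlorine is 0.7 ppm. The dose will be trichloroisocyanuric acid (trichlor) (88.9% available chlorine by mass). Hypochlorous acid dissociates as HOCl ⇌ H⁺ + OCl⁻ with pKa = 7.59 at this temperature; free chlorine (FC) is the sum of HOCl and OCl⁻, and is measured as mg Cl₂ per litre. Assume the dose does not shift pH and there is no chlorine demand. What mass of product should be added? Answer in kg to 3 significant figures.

2.62 kg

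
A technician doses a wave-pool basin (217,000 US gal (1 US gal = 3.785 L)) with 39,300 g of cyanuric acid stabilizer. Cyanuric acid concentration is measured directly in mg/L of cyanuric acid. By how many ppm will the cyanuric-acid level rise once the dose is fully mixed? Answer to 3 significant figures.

Volume: 217,000 US gal × 3.785 L/gal = 821,345 L.
Rise: 39,300 g / 821,345 L × 1000 = 47.85 mg/L.

47.8 ppm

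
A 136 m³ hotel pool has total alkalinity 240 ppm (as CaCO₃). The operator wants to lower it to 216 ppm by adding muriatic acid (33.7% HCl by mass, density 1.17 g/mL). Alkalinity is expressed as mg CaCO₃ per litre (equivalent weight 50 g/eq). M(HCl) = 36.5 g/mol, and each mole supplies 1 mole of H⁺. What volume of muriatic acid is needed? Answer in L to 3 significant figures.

Volume: 136 m³ = 136,000 L.
Alkalinity to neutralize: (240 − 216) = 24 mg/L as CaCO₃ × 136,000 L = 3264 g as CaCO₃.
Equivalents of H⁺ required: 3264 ÷ 50 g/eq = 65.28 eq = 65.28 mol HCl.
Mass of HCl: 65.28 × 36.5 = 2383 g.
Mass of 33.7% solution: 2383 / 0.337 = 7070 g.
Volume: 7070 g ÷ 1.17 g/mL = 6043 mL.

6.04 L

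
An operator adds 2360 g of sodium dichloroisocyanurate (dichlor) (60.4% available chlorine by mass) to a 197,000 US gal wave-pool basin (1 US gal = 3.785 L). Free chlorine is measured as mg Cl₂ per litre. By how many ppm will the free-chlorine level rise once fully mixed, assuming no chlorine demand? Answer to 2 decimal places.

1.91 ppm

Volume: 197,000 US gal × 3.785 L/gal = 745,645 L.
Available chlorine delivered: 2360 g × 0.604 = 1425 g as Cl₂.
Concentration rise: 1425 g / 745,645 L = 1.912 mg/L = 1.91 ppm.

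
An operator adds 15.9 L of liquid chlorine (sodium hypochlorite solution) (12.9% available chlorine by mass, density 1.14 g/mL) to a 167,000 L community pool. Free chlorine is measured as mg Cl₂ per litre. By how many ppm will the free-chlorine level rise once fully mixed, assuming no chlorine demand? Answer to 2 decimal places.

Mass of solution: 15.9 L × 1000 mL/L × 1.14 g/mL = 18,130 g.
Available chlorine delivered: 18,130 g × 0.129 = 2338 g as Cl₂.
Concentration rise: 2338 g / 167,000 L = 14 mg/L = 14.00 ppm.

14.00 ppm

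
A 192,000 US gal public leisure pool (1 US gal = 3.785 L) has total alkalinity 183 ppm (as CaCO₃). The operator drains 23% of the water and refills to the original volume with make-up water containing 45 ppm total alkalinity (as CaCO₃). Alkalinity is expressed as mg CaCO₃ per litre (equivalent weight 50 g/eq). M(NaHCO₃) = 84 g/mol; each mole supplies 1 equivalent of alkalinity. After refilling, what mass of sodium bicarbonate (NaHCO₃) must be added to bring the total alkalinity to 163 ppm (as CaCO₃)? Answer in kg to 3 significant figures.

Volume: 192,000 US gal × 3.785 L/gal = 726,720 L.
After draining 23% and refilling: 183 × 0.77 + 45 × 0.23 = 151.26 ppm.
Deficit to target: 163 − 151.26 = 11.74 mg/L.
As CaCO₃: 11.74 mg/L × 726,720 L = 8532 g; ÷ 50 g/eq ÷ 1 = 170.6 mol NaHCO₃.
Mass: 170.6 × 84 = 14,330 g.

14.3 kg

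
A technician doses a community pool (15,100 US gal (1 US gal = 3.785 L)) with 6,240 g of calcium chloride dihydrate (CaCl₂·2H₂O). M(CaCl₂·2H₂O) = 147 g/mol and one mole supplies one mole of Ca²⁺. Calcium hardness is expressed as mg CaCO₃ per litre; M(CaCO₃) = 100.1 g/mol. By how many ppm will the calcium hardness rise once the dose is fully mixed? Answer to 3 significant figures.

Volume: 15,100 US gal × 3.785 L/gal = 57,154 L.
Moles of Ca²⁺: 6,240 g ÷ 147 g/mol = 42.45 mol.
As CaCO₃: 42.45 mol × 100.1 g/mol = 4249 g.
Rise: 4249 g / 57,154 L × 1000 = 74.35 mg/L.

74.3 ppm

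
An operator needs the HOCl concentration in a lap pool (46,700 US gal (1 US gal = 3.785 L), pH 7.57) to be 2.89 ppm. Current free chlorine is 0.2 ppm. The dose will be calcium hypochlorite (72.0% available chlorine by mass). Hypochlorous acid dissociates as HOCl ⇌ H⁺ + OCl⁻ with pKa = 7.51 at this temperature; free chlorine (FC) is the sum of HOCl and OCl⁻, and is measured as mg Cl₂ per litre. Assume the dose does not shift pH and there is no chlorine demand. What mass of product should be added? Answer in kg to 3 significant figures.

1.48 kg

Volume: 46,700 US gal × 3.785 L/gal = 176,760 L.
[OCl⁻]/[HOCl] = 10^(pH − pKa) = 10^(7.57 − 7.51) = 1.148; fraction as HOCl = 1/(1 + 1.148) = 0.4655.
Free chlorine required for 2.89 ppm HOCl: 2.89 / 0.4655 = 6.208 ppm.
FC to add: 6.208 − 0.2 = 6.008 mg/L as Cl₂.
Cl₂ equivalent: 6.008 mg/L × 176,760 L = 1062 g.
Product at 72.0% available Cl: 1062 / 0.72 = 1475 g.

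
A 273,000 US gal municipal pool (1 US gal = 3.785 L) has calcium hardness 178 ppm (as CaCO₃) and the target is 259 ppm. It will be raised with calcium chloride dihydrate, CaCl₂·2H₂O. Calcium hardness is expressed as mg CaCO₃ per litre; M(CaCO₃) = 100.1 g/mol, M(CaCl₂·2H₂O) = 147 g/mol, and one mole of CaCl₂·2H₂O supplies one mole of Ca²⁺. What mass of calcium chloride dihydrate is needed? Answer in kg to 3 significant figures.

Volume: 273,000 US gal × 3.785 L/gal = 1,033,305 L.
Hardness to add: (259 − 178) = 81 mg/L as CaCO₃ × 1,033,305 L = 83,700 g as CaCO₃.
Moles of Ca²⁺ (1 mol Ca²⁺ ≡ 1 mol CaCO₃): 83,700 / 100.1 g/mol = 836.1 mol.
Mass of CaCl₂·2H₂O: 836.1 × 147 = 122,900 g.

123 kg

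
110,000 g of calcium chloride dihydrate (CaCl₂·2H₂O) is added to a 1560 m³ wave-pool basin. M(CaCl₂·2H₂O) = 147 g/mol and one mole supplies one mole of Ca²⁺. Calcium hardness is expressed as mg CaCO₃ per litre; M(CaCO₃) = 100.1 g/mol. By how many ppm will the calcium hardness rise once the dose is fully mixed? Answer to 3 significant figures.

48.0 ppm

Volume: 1560 m³ = 1,560,000 L.
Moles of Ca²⁺: 110,000 g ÷ 147 g/mol = 748.3 mol.
As CaCO₃: 748.3 mol × 100.1 g/mol = 74,900 g.
Rise: 74,900 g / 1,560,000 L × 1000 = 48.02 mg/L.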